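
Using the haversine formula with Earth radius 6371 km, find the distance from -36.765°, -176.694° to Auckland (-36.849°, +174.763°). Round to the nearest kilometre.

Δλ = 174.763 − -176.694 = 351.457°; wrapped into (−180°, 180°]: -8.543°.
Δφ = -36.849 − -36.765 = -0.084°.
a = sin²(Δφ/2) + cos φ₁ · cos φ₂ · sin²(Δλ/2) = 0.003557.
c = 2·atan2(√a, √(1−a)) = 0.11935 rad → d = 6371·c ≈ 760.38 km.

760 km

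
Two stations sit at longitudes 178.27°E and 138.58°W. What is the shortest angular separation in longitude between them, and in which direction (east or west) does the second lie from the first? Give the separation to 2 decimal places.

Raw difference: -138.58 − 178.27 = -316.85°.
Normalise into (−180°, 180°]: -316.85° + 360° = 43.15°.
Positive ⇒ the second point lies to the east; separation 43.15°.

43.15° east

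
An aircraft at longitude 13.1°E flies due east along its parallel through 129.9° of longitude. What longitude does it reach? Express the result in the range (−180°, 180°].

Start at +13.1°; shift +129.9° → +143.0°.
+143.0° already lies in (−180°, 180°].

143.0°E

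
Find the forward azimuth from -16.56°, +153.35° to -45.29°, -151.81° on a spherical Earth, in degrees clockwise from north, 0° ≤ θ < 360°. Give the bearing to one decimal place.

134.5°

Δλ = -151.81 − 153.35 = -305.16°; wrapped into (−180°, 180°]: 54.84°.
θ = atan2( sin Δλ · cos φ₂ , cos φ₁ · sin φ₂ − sin φ₁ · cos φ₂ · cos Δλ )
  = atan2(0.57516, -0.56573) = 134.526° → normalised to [0°, 360°): 134.526°.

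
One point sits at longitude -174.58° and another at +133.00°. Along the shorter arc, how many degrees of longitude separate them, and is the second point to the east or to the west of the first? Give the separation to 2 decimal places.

Raw difference: 133.00 − -174.58 = 307.58°.
Normalise into (−180°, 180°]: 307.58° − 360° = -52.42°.
Negative ⇒ the second point lies to the west; separation 52.42°.

52.42° west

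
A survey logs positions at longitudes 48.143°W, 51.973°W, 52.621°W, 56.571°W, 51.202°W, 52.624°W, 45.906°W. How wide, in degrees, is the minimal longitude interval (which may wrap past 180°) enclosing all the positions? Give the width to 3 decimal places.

Sort the longitudes: -56.571°, -52.624°, -52.621°, -51.973°, -51.202°, -48.143°, -45.906°.
Eastward gaps between consecutive values (wrapping around): 3.947°, 0.003°, 0.648°, 0.771°, 3.059°, 2.237°, 349.335°.
Largest gap = 349.335° ⇒ minimal covering band is its complement: 360° − 349.335° = 10.665°.
Band runs from -56.571° eastward to -45.906°.

10.665°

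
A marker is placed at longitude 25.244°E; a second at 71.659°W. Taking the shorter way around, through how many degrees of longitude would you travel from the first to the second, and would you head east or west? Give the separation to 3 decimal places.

96.903° west

Raw difference: -71.659 − 25.244 = -96.903°.
Normalise into (−180°, 180°]: -96.903° stays -96.903°.
Negative ⇒ the second point lies to the west; separation 96.903°.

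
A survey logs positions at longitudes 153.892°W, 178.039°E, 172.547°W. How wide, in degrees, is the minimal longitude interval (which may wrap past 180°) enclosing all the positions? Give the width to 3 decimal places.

28.069°

Sort the longitudes: -172.547°, -153.892°, +178.039°.
Eastward gaps between consecutive values (wrapping around): 18.655°, 331.931°, 9.414°.
Largest gap = 331.931° ⇒ minimal covering band is its complement: 360° − 331.931° = 28.069°.
Band runs from +178.039° eastward to -153.892°, crossing the antimeridian.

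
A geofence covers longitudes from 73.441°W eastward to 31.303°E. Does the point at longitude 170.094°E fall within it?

Band width going east from -73.441° to +31.303°: ((31.303 − -73.441) mod 360) = 104.744°.
Offset of +170.094° east of the west edge: ((170.094 − -73.441) mod 360) = 243.535°.
243.535° > 104.744° ⇒ outside.

No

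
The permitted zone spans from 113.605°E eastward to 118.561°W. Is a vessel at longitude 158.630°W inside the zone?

Band width going east from +113.605° to -118.561°: ((-118.561 − 113.605) mod 360) = 127.834°.
Offset of -158.630° east of the west edge: ((-158.630 − 113.605) mod 360) = 87.765°.
87.765° ≤ 127.834° ⇒ inside.

Yes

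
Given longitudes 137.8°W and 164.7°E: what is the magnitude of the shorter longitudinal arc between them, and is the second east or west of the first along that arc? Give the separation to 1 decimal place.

Raw difference: 164.7 − -137.8 = 302.5°.
Normalise into (−180°, 180°]: 302.5° − 360° = -57.5°.
Negative ⇒ the second point lies to the west; separation 57.5°.

57.5° west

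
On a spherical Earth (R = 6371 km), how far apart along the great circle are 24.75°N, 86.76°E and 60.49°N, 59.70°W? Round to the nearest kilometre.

10062 km

Δλ = -59.70 − 86.76 = -146.46°.
Δφ = 60.49 − 24.75 = 35.74°.
a = sin²(Δφ/2) + cos φ₁ · cos φ₂ · sin²(Δλ/2) = 0.504251.
c = 2·atan2(√a, √(1−a)) = 1.57930 rad → d = 6371·c ≈ 10061.71 km.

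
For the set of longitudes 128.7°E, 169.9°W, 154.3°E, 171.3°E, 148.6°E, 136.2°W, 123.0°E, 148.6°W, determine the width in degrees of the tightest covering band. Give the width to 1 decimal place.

Sort the longitudes: -169.9°, -148.6°, -136.2°, +123.0°, +128.7°, +148.6°, +154.3°, +171.3°.
Eastward gaps between consecutive values (wrapping around): 21.3°, 12.4°, 259.2°, 5.7°, 19.9°, 5.7°, 17.0°, 18.8°.
Largest gap = 259.2° ⇒ minimal covering band is its complement: 360° − 259.2° = 100.8°.
Band runs from +123.0° eastward to -136.2°, crossing the antimeridian.

100.8°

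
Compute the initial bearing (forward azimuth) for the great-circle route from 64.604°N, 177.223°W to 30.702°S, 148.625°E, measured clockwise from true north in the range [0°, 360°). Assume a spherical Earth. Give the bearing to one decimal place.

209.3°

Δλ = 148.625 − -177.223 = 325.848°; wrapped into (−180°, 180°]: -34.152°.
θ = atan2( sin Δλ · cos φ₂ , cos φ₁ · sin φ₂ − sin φ₁ · cos φ₂ · cos Δλ )
  = atan2(-0.48270, -0.86177) = -150.745° → normalised to [0°, 360°): 209.255°.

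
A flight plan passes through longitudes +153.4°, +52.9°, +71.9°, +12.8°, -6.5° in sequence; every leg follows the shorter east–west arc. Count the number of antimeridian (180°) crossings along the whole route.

Leg 1: +153.4° → +52.9°, shortest Δλ = -100.5° (west) — does not cross 180°.
Leg 2: +52.9° → +71.9°, shortest Δλ = 19.0° (east) — does not cross 180°.
Leg 3: +71.9° → +12.8°, shortest Δλ = -59.1° (west) — does not cross 180°.
Leg 4: +12.8° → -6.5°, shortest Δλ = -19.3° (west) — does not cross 180°.
Total crossings: 0.

0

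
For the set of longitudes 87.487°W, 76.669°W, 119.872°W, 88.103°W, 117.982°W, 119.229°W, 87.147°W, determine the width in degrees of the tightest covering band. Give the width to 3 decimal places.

Sort the longitudes: -119.872°, -119.229°, -117.982°, -88.103°, -87.487°, -87.147°, -76.669°.
Eastward gaps between consecutive values (wrapping around): 0.643°, 1.247°, 29.879°, 0.616°, 0.340°, 10.478°, 316.797°.
Largest gap = 316.797° ⇒ minimal covering band is its complement: 360° − 316.797° = 43.203°.
Band runs from -119.872° eastward to -76.669°.

43.203°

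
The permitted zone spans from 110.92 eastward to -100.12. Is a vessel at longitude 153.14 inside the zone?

Yes

Band width going east from +110.92° to -100.12°: ((-100.12 − 110.92) mod 360) = 148.96°.
Offset of +153.14° east of the west edge: ((153.14 − 110.92) mod 360) = 42.22°.
42.22° ≤ 148.96° ⇒ inside.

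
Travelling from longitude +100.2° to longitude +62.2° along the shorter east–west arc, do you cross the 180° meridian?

Signed shortest Δλ = ((62.2 − 100.2 + 180) mod 360) − 180 = -38.0°.
Going west by 38.0° from +100.2° reaches +62.2° without touching 180°.

No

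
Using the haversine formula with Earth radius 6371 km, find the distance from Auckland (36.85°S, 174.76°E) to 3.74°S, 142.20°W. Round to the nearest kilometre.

5725 km

Δλ = -142.20 − 174.76 = -316.96°; wrapped into (−180°, 180°]: 43.04°.
Δφ = -3.74 − -36.85 = 33.11°.
a = sin²(Δφ/2) + cos φ₁ · cos φ₂ · sin²(Δλ/2) = 0.188636.
c = 2·atan2(√a, √(1−a)) = 0.89857 rad → d = 6371·c ≈ 5724.80 km.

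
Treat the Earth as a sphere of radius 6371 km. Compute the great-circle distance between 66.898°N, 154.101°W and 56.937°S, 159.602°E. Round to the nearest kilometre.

Δλ = 159.602 − -154.101 = 313.703°; wrapped into (−180°, 180°]: -46.297°.
Δφ = -56.937 − 66.898 = -123.835°.
a = sin²(Δφ/2) + cos φ₁ · cos φ₂ · sin²(Δλ/2) = 0.811483.
c = 2·atan2(√a, √(1−a)) = 2.24332 rad → d = 6371·c ≈ 14292.22 km.

14292 km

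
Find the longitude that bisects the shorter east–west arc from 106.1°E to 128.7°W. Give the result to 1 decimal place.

168.7°E

Signed shortest Δλ from +106.1° to -128.7° is +125.2°.
Midpoint longitude = +106.1° + (+125.2°)/2 = +106.1° + 62.6° = +168.7°.
(The naïve average (+106.1 + -128.7)/2 = -11.3° is on the wrong side of the globe.)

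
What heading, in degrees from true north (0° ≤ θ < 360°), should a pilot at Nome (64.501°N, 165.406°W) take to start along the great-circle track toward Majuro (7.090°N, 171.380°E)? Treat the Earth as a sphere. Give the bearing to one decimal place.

Δλ = 171.380 − -165.406 = 336.786°; wrapped into (−180°, 180°]: -23.214°.
θ = atan2( sin Δλ · cos φ₂ , cos φ₁ · sin φ₂ − sin φ₁ · cos φ₂ · cos Δλ )
  = atan2(-0.39115, -0.77004) = -153.071° → normalised to [0°, 360°): 206.929°.

206.9°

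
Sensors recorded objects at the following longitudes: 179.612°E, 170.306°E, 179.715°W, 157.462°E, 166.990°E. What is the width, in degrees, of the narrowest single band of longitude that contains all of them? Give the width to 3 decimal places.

22.823°

Sort the longitudes: -179.715°, +157.462°, +166.990°, +170.306°, +179.612°.
Eastward gaps between consecutive values (wrapping around): 337.177°, 9.528°, 3.316°, 9.306°, 0.673°.
Largest gap = 337.177° ⇒ minimal covering band is its complement: 360° − 337.177° = 22.823°.
Band runs from +157.462° eastward to -179.715°, crossing the antimeridian.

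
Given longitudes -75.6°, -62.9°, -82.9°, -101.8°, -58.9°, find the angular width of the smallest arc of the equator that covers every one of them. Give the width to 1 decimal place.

42.9°

Sort the longitudes: -101.8°, -82.9°, -75.6°, -62.9°, -58.9°.
Eastward gaps between consecutive values (wrapping around): 18.9°, 7.3°, 12.7°, 4.0°, 317.1°.
Largest gap = 317.1° ⇒ minimal covering band is its complement: 360° − 317.1° = 42.9°.
Band runs from -101.8° eastward to -58.9°.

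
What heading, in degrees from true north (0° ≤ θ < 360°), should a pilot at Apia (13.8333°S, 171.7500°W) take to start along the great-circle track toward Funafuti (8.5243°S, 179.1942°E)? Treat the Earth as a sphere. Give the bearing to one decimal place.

Δλ = 179.1942 − -171.7500 = 350.9442°; wrapped into (−180°, 180°]: -9.0558°.
θ = atan2( sin Δλ · cos φ₂ , cos φ₁ · sin φ₂ − sin φ₁ · cos φ₂ · cos Δλ )
  = atan2(-0.15566, 0.08958) = -60.080° → normalised to [0°, 360°): 299.920°.

299.9°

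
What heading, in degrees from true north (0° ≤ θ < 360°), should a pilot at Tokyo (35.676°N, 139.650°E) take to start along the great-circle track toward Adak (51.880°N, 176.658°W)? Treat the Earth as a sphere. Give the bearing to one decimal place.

Δλ = -176.658 − 139.650 = -316.308°; wrapped into (−180°, 180°]: 43.692°.
θ = atan2( sin Δλ · cos φ₂ , cos φ₁ · sin φ₂ − sin φ₁ · cos φ₂ · cos Δλ )
  = atan2(0.42643, 0.37876) = 48.388° → normalised to [0°, 360°): 48.388°.

48.4°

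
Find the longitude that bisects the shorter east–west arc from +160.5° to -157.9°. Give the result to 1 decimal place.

Signed shortest Δλ from +160.5° to -157.9° is +41.6°.
Midpoint longitude = +160.5° + (+41.6°)/2 = +160.5° + 20.8° = +181.3°.
Normalise into (−180°, 180°]: -178.7°.
(The naïve average (+160.5 + -157.9)/2 = 1.3° is on the wrong side of the globe.)

-178.7°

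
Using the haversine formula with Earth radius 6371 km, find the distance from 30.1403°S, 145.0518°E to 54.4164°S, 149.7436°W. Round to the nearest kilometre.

5752 km

Δλ = -149.7436 − 145.0518 = -294.7954°; wrapped into (−180°, 180°]: 65.2046°.
Δφ = -54.4164 − -30.1403 = -24.2761°.
a = sin²(Δφ/2) + cos φ₁ · cos φ₂ · sin²(Δλ/2) = 0.190302.
c = 2·atan2(√a, √(1−a)) = 0.90282 rad → d = 6371·c ≈ 5751.89 km.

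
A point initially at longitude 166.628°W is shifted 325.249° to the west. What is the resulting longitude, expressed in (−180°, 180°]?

Start at -166.628°; shift −325.249° → -491.877°.
-491.877° lies outside (−180°, 180°]; add 360° → -131.877°.

131.877°W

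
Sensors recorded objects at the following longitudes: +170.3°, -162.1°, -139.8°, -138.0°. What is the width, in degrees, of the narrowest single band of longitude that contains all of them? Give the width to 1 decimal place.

51.7°

Sort the longitudes: -162.1°, -139.8°, -138.0°, +170.3°.
Eastward gaps between consecutive values (wrapping around): 22.3°, 1.8°, 308.3°, 27.6°.
Largest gap = 308.3° ⇒ minimal covering band is its complement: 360° − 308.3° = 51.7°.
Band runs from +170.3° eastward to -138.0°, crossing the antimeridian.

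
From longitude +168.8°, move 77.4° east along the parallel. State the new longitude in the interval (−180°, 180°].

Start at +168.8°; shift +77.4° → +246.2°.
+246.2° lies outside (−180°, 180°]; subtract 360° → -113.8°.

-113.8°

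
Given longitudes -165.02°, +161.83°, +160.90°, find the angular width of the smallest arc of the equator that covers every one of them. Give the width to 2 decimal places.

Sort the longitudes: -165.02°, +160.90°, +161.83°.
Eastward gaps between consecutive values (wrapping around): 325.92°, 0.93°, 33.15°.
Largest gap = 325.92° ⇒ minimal covering band is its complement: 360° − 325.92° = 34.08°.
Band runs from +160.90° eastward to -165.02°, crossing the antimeridian.

34.08°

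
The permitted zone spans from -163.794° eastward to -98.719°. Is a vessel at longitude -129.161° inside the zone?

Band width going east from -163.794° to -98.719°: ((-98.719 − -163.794) mod 360) = 65.075°.
Offset of -129.161° east of the west edge: ((-129.161 − -163.794) mod 360) = 34.633°.
34.633° ≤ 65.075° ⇒ inside.

Yes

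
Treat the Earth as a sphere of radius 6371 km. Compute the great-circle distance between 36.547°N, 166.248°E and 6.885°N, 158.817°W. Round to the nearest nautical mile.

2612 nmi

Δλ = -158.817 − 166.248 = -325.065°; wrapped into (−180°, 180°]: 34.935°.
Δφ = 6.885 − 36.547 = -29.662°.
a = sin²(Δφ/2) + cos φ₁ · cos φ₂ · sin²(Δλ/2) = 0.137381.
c = 2·atan2(√a, √(1−a)) = 0.75942 rad → d = 6371·c ≈ 4838.24 km ≈ 2612.44 nmi.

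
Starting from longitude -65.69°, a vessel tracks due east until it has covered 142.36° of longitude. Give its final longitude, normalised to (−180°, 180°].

Start at -65.69°; shift +142.36° → +76.67°.
+76.67° already lies in (−180°, 180°].

+76.67°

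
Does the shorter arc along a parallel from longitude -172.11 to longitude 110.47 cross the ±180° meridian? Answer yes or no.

Naïve |110.47 − -172.11| = 282.58° > 180°, so the shorter arc goes the other way round — across 180°.
Signed shortest Δλ = ((110.47 − -172.11 + 180) mod 360) − 180 = -77.42°.
Going west by 77.42° from -172.11° passes through 180° before reaching +110.47°.

Yes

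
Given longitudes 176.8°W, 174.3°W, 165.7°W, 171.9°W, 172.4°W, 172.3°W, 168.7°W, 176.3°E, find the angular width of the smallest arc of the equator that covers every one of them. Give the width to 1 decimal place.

Sort the longitudes: -176.8°, -174.3°, -172.4°, -172.3°, -171.9°, -168.7°, -165.7°, +176.3°.
Eastward gaps between consecutive values (wrapping around): 2.5°, 1.9°, 0.1°, 0.4°, 3.2°, 3.0°, 342.0°, 6.9°.
Largest gap = 342.0° ⇒ minimal covering band is its complement: 360° − 342.0° = 18.0°.
Band runs from +176.3° eastward to -165.7°, crossing the antimeridian.

18.0°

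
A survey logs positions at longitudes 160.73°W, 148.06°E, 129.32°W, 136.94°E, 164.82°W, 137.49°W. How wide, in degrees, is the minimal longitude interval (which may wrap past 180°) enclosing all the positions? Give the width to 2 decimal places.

93.74°

Sort the longitudes: -164.82°, -160.73°, -137.49°, -129.32°, +136.94°, +148.06°.
Eastward gaps between consecutive values (wrapping around): 4.09°, 23.24°, 8.17°, 266.26°, 11.12°, 47.12°.
Largest gap = 266.26° ⇒ minimal covering band is its complement: 360° − 266.26° = 93.74°.
Band runs from +136.94° eastward to -129.32°, crossing the antimeridian.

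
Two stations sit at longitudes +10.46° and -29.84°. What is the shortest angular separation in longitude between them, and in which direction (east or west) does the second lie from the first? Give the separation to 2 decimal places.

40.30° west

Raw difference: -29.84 − 10.46 = -40.3°.
Normalise into (−180°, 180°]: -40.3° stays -40.3°.
Negative ⇒ the second point lies to the west; separation 40.30°.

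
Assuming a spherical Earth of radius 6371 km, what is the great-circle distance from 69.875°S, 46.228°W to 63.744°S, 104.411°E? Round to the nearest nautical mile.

2691 nmi

Δλ = 104.411 − -46.228 = 150.639°.
Δφ = -63.744 − -69.875 = 6.131°.
a = sin²(Δφ/2) + cos φ₁ · cos φ₂ · sin²(Δλ/2) = 0.145294.
c = 2·atan2(√a, √(1−a)) = 0.78213 rad → d = 6371·c ≈ 4982.97 km ≈ 2690.59 nmi.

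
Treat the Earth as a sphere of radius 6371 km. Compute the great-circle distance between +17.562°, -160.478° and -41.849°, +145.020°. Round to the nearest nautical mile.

4672 nmi

Δλ = 145.020 − -160.478 = 305.498°; wrapped into (−180°, 180°]: -54.502°.
Δφ = -41.849 − 17.562 = -59.411°.
a = sin²(Δφ/2) + cos φ₁ · cos φ₂ · sin²(Δλ/2) = 0.394462.
c = 2·atan2(√a, √(1−a)) = 1.35812 rad → d = 6371·c ≈ 8652.58 km ≈ 4672.02 nmi.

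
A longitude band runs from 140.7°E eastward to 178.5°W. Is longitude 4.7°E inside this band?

No

Band width going east from +140.7° to -178.5°: ((-178.5 − 140.7) mod 360) = 40.8°.
Offset of +4.7° east of the west edge: ((4.7 − 140.7) mod 360) = 224.0°.
224.0° > 40.8° ⇒ outside.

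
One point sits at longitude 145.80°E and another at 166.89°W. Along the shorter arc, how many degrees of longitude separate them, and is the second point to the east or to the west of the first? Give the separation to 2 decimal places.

47.31° east

Raw difference: -166.89 − 145.80 = -312.69°.
Normalise into (−180°, 180°]: -312.69° + 360° = 47.31°.
Positive ⇒ the second point lies to the east; separation 47.31°.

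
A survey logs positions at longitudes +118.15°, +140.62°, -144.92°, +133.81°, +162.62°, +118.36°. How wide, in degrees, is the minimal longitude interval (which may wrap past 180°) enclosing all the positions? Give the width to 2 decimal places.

Sort the longitudes: -144.92°, +118.15°, +118.36°, +133.81°, +140.62°, +162.62°.
Eastward gaps between consecutive values (wrapping around): 263.07°, 0.21°, 15.45°, 6.81°, 22.00°, 52.46°.
Largest gap = 263.07° ⇒ minimal covering band is its complement: 360° − 263.07° = 96.93°.
Band runs from +118.15° eastward to -144.92°, crossing the antimeridian.

96.93°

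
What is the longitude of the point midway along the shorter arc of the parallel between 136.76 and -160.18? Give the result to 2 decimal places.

+168.29°

Signed shortest Δλ from +136.76° to -160.18° is +63.06°.
Midpoint longitude = +136.76° + (+63.06°)/2 = +136.76° + 31.53° = +168.29°.
(The naïve average (+136.76 + -160.18)/2 = -11.71° is on the wrong side of the globe.)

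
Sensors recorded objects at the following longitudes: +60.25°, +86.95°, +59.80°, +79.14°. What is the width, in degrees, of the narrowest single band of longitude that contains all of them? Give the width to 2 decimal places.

27.15°

Sort the longitudes: +59.80°, +60.25°, +79.14°, +86.95°.
Eastward gaps between consecutive values (wrapping around): 0.45°, 18.89°, 7.81°, 332.85°.
Largest gap = 332.85° ⇒ minimal covering band is its complement: 360° − 332.85° = 27.15°.
Band runs from +59.80° eastward to +86.95°.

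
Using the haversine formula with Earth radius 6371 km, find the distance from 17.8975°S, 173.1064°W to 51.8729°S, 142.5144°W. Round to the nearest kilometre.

4629 km

Δλ = -142.5144 − -173.1064 = 30.5920°.
Δφ = -51.8729 − -17.8975 = -33.9754°.
a = sin²(Δφ/2) + cos φ₁ · cos φ₂ · sin²(Δλ/2) = 0.126249.
c = 2·atan2(√a, √(1−a)) = 0.72650 rad → d = 6371·c ≈ 4628.56 km.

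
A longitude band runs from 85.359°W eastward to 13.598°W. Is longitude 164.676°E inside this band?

No

Band width going east from -85.359° to -13.598°: ((-13.598 − -85.359) mod 360) = 71.761°.
Offset of +164.676° east of the west edge: ((164.676 − -85.359) mod 360) = 250.035°.
250.035° > 71.761° ⇒ outside.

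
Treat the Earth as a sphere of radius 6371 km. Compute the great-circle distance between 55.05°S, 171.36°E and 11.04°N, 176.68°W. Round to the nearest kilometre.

Δλ = -176.68 − 171.36 = -348.04°; wrapped into (−180°, 180°]: 11.96°.
Δφ = 11.04 − -55.05 = 66.09°.
a = sin²(Δφ/2) + cos φ₁ · cos φ₂ · sin²(Δλ/2) = 0.303452.
c = 2·atan2(√a, √(1−a)) = 1.16680 rad → d = 6371·c ≈ 7433.68 km.

7434 km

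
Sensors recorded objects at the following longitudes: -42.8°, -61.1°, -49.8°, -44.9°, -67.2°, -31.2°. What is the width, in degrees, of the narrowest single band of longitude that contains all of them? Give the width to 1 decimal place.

36.0°

Sort the longitudes: -67.2°, -61.1°, -49.8°, -44.9°, -42.8°, -31.2°.
Eastward gaps between consecutive values (wrapping around): 6.1°, 11.3°, 4.9°, 2.1°, 11.6°, 324.0°.
Largest gap = 324.0° ⇒ minimal covering band is its complement: 360° − 324.0° = 36.0°.
Band runs from -67.2° eastward to -31.2°.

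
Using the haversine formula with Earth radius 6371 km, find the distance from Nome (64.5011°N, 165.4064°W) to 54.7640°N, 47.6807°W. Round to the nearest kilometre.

5733 km

Δλ = -47.6807 − -165.4064 = 117.7257°.
Δφ = 54.7640 − 64.5011 = -9.7371°.
a = sin²(Δφ/2) + cos φ₁ · cos φ₂ · sin²(Δλ/2) = 0.189165.
c = 2·atan2(√a, √(1−a)) = 0.89992 rad → d = 6371·c ≈ 5733.41 km.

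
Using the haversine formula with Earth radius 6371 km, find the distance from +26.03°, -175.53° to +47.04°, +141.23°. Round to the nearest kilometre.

4436 km

Δλ = 141.23 − -175.53 = 316.76°; wrapped into (−180°, 180°]: -43.24°.
Δφ = 47.04 − 26.03 = 21.01°.
a = sin²(Δφ/2) + cos φ₁ · cos φ₂ · sin²(Δλ/2) = 0.116372.
c = 2·atan2(√a, √(1−a)) = 0.69624 rad → d = 6371·c ≈ 4435.77 km.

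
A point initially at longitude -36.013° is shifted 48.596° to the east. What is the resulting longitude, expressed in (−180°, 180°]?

Start at -36.013°; shift +48.596° → +12.583°.
+12.583° already lies in (−180°, 180°].

+12.583°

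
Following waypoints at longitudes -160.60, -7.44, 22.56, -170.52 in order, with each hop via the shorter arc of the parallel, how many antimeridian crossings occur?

Leg 1: -160.60° → -7.44°, shortest Δλ = 153.16° (east) — does not cross 180°.
Leg 2: -7.44° → +22.56°, shortest Δλ = 30.0° (east) — does not cross 180°.
Leg 3: +22.56° → -170.52°, shortest Δλ = 166.92° (east) — crosses 180°.
Total crossings: 1.

1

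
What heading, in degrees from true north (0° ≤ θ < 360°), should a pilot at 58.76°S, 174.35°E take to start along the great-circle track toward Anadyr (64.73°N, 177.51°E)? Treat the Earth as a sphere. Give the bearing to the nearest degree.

Δλ = 177.51 − 174.35 = 3.16°.
θ = atan2( sin Δλ · cos φ₂ , cos φ₁ · sin φ₂ − sin φ₁ · cos φ₂ · cos Δλ )
  = atan2(0.02353, 0.83343) = 1.617° → normalised to [0°, 360°): 1.617°.

2°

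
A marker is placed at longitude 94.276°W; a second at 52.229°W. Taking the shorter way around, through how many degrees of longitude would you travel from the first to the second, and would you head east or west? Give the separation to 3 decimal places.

42.047° east

Raw difference: -52.229 − -94.276 = 42.047°.
Normalise into (−180°, 180°]: 42.047° stays 42.047°.
Positive ⇒ the second point lies to the east; separation 42.047°.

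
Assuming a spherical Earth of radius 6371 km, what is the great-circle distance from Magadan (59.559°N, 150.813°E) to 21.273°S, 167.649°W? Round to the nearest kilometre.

9749 km

Δλ = -167.649 − 150.813 = -318.462°; wrapped into (−180°, 180°]: 41.538°.
Δφ = -21.273 − 59.559 = -80.832°.
a = sin²(Δφ/2) + cos φ₁ · cos φ₂ · sin²(Δλ/2) = 0.479701.
c = 2·atan2(√a, √(1−a)) = 1.53019 rad → d = 6371·c ≈ 9748.83 km.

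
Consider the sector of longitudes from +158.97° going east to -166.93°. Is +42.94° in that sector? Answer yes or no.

No

Band width going east from +158.97° to -166.93°: ((-166.93 − 158.97) mod 360) = 34.10°.
Offset of +42.94° east of the west edge: ((42.94 − 158.97) mod 360) = 243.97°.
243.97° > 34.10° ⇒ outside.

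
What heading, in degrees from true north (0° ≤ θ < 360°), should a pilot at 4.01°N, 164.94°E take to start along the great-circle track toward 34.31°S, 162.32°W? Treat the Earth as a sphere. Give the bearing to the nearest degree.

Δλ = -162.32 − 164.94 = -327.26°; wrapped into (−180°, 180°]: 32.74°.
θ = atan2( sin Δλ · cos φ₂ , cos φ₁ · sin φ₂ − sin φ₁ · cos φ₂ · cos Δλ )
  = atan2(0.44672, -0.61088) = 143.823° → normalised to [0°, 360°): 143.823°.

144°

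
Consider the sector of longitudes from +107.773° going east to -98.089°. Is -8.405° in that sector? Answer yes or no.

No

Band width going east from +107.773° to -98.089°: ((-98.089 − 107.773) mod 360) = 154.138°.
Offset of -8.405° east of the west edge: ((-8.405 − 107.773) mod 360) = 243.822°.
243.822° > 154.138° ⇒ outside.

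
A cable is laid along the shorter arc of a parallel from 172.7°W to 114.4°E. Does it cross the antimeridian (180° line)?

Naïve |114.4 − -172.7| = 287.1° > 180°, so the shorter arc goes the other way round — across 180°.
Signed shortest Δλ = ((114.4 − -172.7 + 180) mod 360) − 180 = -72.9°.
Going west by 72.9° from -172.7° passes through 180° before reaching +114.4°.

Yes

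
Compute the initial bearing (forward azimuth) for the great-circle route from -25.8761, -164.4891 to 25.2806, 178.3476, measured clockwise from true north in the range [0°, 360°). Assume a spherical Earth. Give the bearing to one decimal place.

Δλ = 178.3476 − -164.4891 = 342.8367°; wrapped into (−180°, 180°]: -17.1633°.
θ = atan2( sin Δλ · cos φ₂ , cos φ₁ · sin φ₂ − sin φ₁ · cos φ₂ · cos Δλ )
  = atan2(-0.26683, 0.76129) = -19.316° → normalised to [0°, 360°): 340.684°.

340.7°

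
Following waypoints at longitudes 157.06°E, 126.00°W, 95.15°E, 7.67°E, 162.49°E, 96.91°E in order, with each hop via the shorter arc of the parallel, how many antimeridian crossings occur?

2

Leg 1: +157.06° → -126.00°, shortest Δλ = 76.94° (east) — crosses 180°.
Leg 2: -126.00° → +95.15°, shortest Δλ = -138.85° (west) — crosses 180°.
Leg 3: +95.15° → +7.67°, shortest Δλ = -87.48° (west) — does not cross 180°.
Leg 4: +7.67° → +162.49°, shortest Δλ = 154.82° (east) — does not cross 180°.
Leg 5: +162.49° → +96.91°, shortest Δλ = -65.58° (west) — does not cross 180°.
Total crossings: 2.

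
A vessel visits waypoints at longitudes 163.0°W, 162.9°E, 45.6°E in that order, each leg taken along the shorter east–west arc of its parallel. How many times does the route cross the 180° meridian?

1

Leg 1: -163.0° → +162.9°, shortest Δλ = -34.1° (west) — crosses 180°.
Leg 2: +162.9° → +45.6°, shortest Δλ = -117.3° (west) — does not cross 180°.
Total crossings: 1.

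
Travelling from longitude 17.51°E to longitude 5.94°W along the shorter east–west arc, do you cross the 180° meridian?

No

Signed shortest Δλ = ((-5.94 − 17.51 + 180) mod 360) − 180 = -23.45°.
Going west by 23.45° from +17.51° reaches -5.94° without touching 180°.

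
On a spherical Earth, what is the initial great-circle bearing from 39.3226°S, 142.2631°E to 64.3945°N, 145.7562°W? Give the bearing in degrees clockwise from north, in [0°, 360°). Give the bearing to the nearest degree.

Δλ = -145.7562 − 142.2631 = -288.0193°; wrapped into (−180°, 180°]: 71.9807°.
θ = atan2( sin Δλ · cos φ₂ , cos φ₁ · sin φ₂ − sin φ₁ · cos φ₂ · cos Δλ )
  = atan2(0.41098, 0.78233) = 27.714° → normalised to [0°, 360°): 27.714°.

28°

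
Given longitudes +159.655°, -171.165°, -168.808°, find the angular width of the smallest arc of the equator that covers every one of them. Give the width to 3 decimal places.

31.537°

Sort the longitudes: -171.165°, -168.808°, +159.655°.
Eastward gaps between consecutive values (wrapping around): 2.357°, 328.463°, 29.180°.
Largest gap = 328.463° ⇒ minimal covering band is its complement: 360° − 328.463° = 31.537°.
Band runs from +159.655° eastward to -168.808°, crossing the antimeridian.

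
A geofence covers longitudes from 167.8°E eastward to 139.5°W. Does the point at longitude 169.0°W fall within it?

Yes

Band width going east from +167.8° to -139.5°: ((-139.5 − 167.8) mod 360) = 52.7°.
Offset of -169.0° east of the west edge: ((-169.0 − 167.8) mod 360) = 23.2°.
23.2° ≤ 52.7° ⇒ inside.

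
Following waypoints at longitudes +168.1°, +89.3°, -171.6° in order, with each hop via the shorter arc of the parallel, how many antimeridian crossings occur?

1

Leg 1: +168.1° → +89.3°, shortest Δλ = -78.8° (west) — does not cross 180°.
Leg 2: +89.3° → -171.6°, shortest Δλ = 99.1° (east) — crosses 180°.
Total crossings: 1.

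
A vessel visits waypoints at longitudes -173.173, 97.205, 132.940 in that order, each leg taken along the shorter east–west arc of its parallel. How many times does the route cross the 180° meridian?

1

Leg 1: -173.173° → +97.205°, shortest Δλ = -89.622° (west) — crosses 180°.
Leg 2: +97.205° → +132.940°, shortest Δλ = 35.735° (east) — does not cross 180°.
Total crossings: 1.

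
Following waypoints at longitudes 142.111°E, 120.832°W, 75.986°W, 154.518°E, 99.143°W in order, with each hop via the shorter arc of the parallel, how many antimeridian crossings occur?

3

Leg 1: +142.111° → -120.832°, shortest Δλ = 97.057° (east) — crosses 180°.
Leg 2: -120.832° → -75.986°, shortest Δλ = 44.846° (east) — does not cross 180°.
Leg 3: -75.986° → +154.518°, shortest Δλ = -129.496° (west) — crosses 180°.
Leg 4: +154.518° → -99.143°, shortest Δλ = 106.339° (east) — crosses 180°.
Total crossings: 3.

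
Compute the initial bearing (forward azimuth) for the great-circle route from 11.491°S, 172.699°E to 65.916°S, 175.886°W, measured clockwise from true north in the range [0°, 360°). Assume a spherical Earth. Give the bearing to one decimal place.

174.3°

Δλ = -175.886 − 172.699 = -348.585°; wrapped into (−180°, 180°]: 11.415°.
θ = atan2( sin Δλ · cos φ₂ , cos φ₁ · sin φ₂ − sin φ₁ · cos φ₂ · cos Δλ )
  = atan2(0.08076, -0.81496) = 174.340° → normalised to [0°, 360°): 174.340°.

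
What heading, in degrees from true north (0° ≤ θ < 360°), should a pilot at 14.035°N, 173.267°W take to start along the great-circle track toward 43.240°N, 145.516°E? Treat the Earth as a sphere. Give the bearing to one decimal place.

Δλ = 145.516 − -173.267 = 318.783°; wrapped into (−180°, 180°]: -41.217°.
θ = atan2( sin Δλ · cos φ₂ , cos φ₁ · sin φ₂ − sin φ₁ · cos φ₂ · cos Δλ )
  = atan2(-0.48001, 0.53171) = -42.075° → normalised to [0°, 360°): 317.925°.

317.9°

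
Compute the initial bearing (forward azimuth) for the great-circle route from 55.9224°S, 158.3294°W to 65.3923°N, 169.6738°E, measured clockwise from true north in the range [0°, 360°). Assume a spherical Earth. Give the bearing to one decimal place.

344.6°

Δλ = 169.6738 − -158.3294 = 328.0032°; wrapped into (−180°, 180°]: -31.9968°.
θ = atan2( sin Δλ · cos φ₂ , cos φ₁ · sin φ₂ − sin φ₁ · cos φ₂ · cos Δλ )
  = atan2(-0.22064, 0.80193) = -15.384° → normalised to [0°, 360°): 344.616°.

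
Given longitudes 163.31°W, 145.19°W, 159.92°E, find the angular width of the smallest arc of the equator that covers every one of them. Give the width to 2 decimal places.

54.89°

Sort the longitudes: -163.31°, -145.19°, +159.92°.
Eastward gaps between consecutive values (wrapping around): 18.12°, 305.11°, 36.77°.
Largest gap = 305.11° ⇒ minimal covering band is its complement: 360° − 305.11° = 54.89°.
Band runs from +159.92° eastward to -145.19°, crossing the antimeridian.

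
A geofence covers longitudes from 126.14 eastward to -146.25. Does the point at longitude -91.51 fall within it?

No

Band width going east from +126.14° to -146.25°: ((-146.25 − 126.14) mod 360) = 87.61°.
Offset of -91.51° east of the west edge: ((-91.51 − 126.14) mod 360) = 142.35°.
142.35° > 87.61° ⇒ outside.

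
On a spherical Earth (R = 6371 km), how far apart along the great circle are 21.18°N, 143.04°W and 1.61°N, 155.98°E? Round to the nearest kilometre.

6946 km

Δλ = 155.98 − -143.04 = 299.02°; wrapped into (−180°, 180°]: -60.98°.
Δφ = 1.61 − 21.18 = -19.57°.
a = sin²(Δφ/2) + cos φ₁ · cos φ₂ · sin²(Δλ/2) = 0.268841.
c = 2·atan2(√a, √(1−a)) = 1.09019 rad → d = 6371·c ≈ 6945.59 km.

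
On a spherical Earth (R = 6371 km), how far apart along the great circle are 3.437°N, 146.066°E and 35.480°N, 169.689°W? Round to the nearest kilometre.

Δλ = -169.689 − 146.066 = -315.755°; wrapped into (−180°, 180°]: 44.245°.
Δφ = 35.480 − 3.437 = 32.043°.
a = sin²(Δφ/2) + cos φ₁ · cos φ₂ · sin²(Δλ/2) = 0.191453.
c = 2·atan2(√a, √(1−a)) = 0.90575 rad → d = 6371·c ≈ 5770.54 km.

5771 km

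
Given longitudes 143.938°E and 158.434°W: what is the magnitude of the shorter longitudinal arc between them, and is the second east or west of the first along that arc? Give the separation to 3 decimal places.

57.628° east

Raw difference: -158.434 − 143.938 = -302.372°.
Normalise into (−180°, 180°]: -302.372° + 360° = 57.628°.
Positive ⇒ the second point lies to the east; separation 57.628°.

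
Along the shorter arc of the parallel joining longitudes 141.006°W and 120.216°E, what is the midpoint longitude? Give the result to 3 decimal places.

169.605°E

Signed shortest Δλ from -141.006° to +120.216° is -98.778°.
Midpoint longitude = -141.006° + (-98.778°)/2 = -141.006° − 49.389° = -190.395°.
Normalise into (−180°, 180°]: +169.605°.
(The naïve average (-141.006 + +120.216)/2 = -10.395° is on the wrong side of the globe.)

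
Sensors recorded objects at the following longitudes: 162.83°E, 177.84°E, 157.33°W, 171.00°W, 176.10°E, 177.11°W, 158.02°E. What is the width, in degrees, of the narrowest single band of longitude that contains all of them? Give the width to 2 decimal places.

Sort the longitudes: -177.11°, -171.00°, -157.33°, +158.02°, +162.83°, +176.10°, +177.84°.
Eastward gaps between consecutive values (wrapping around): 6.11°, 13.67°, 315.35°, 4.81°, 13.27°, 1.74°, 5.05°.
Largest gap = 315.35° ⇒ minimal covering band is its complement: 360° − 315.35° = 44.65°.
Band runs from +158.02° eastward to -157.33°, crossing the antimeridian.

44.65°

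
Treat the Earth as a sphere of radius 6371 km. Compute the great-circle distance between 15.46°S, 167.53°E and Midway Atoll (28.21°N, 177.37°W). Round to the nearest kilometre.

Δλ = -177.37 − 167.53 = -344.90°; wrapped into (−180°, 180°]: 15.10°.
Δφ = 28.21 − -15.46 = 43.67°.
a = sin²(Δφ/2) + cos φ₁ · cos φ₂ · sin²(Δλ/2) = 0.152998.
c = 2·atan2(√a, √(1−a)) = 0.80376 rad → d = 6371·c ≈ 5120.76 km.

5121 km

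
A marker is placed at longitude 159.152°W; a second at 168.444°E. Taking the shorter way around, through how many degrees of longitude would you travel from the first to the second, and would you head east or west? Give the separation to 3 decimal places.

32.404° west

Raw difference: 168.444 − -159.152 = 327.596°.
Normalise into (−180°, 180°]: 327.596° − 360° = -32.404°.
Negative ⇒ the second point lies to the west; separation 32.404°.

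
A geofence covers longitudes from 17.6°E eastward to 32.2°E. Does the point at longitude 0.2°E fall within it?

No

Band width going east from +17.6° to +32.2°: ((32.2 − 17.6) mod 360) = 14.6°.
Offset of +0.2° east of the west edge: ((0.2 − 17.6) mod 360) = 342.6°.
342.6° > 14.6° ⇒ outside.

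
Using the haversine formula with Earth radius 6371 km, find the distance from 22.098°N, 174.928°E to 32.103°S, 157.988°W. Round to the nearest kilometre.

Δλ = -157.988 − 174.928 = -332.916°; wrapped into (−180°, 180°]: 27.084°.
Δφ = -32.103 − 22.098 = -54.201°.
a = sin²(Δφ/2) + cos φ₁ · cos φ₂ · sin²(Δλ/2) = 0.250563.
c = 2·atan2(√a, √(1−a)) = 1.04850 rad → d = 6371·c ≈ 6679.97 km.

6680 km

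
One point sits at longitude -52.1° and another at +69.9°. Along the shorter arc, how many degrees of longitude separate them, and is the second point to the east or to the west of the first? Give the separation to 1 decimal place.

122.0° east

Raw difference: 69.9 − -52.1 = 122.0°.
Normalise into (−180°, 180°]: 122.0° stays 122.0°.
Positive ⇒ the second point lies to the east; separation 122.0°.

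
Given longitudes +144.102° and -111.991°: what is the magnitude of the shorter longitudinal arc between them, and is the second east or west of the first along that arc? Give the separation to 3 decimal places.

Raw difference: -111.991 − 144.102 = -256.093°.
Normalise into (−180°, 180°]: -256.093° + 360° = 103.907°.
Positive ⇒ the second point lies to the east; separation 103.907°.

103.907° east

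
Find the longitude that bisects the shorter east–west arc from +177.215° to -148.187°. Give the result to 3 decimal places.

-165.486°

Signed shortest Δλ from +177.215° to -148.187° is +34.598°.
Midpoint longitude = +177.215° + (+34.598°)/2 = +177.215° + 17.299° = +194.514°.
Normalise into (−180°, 180°]: -165.486°.
(The naïve average (+177.215 + -148.187)/2 = 14.514° is on the wrong side of the globe.)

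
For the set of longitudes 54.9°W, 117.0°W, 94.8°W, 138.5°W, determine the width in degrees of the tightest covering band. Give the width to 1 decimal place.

83.6°

Sort the longitudes: -138.5°, -117.0°, -94.8°, -54.9°.
Eastward gaps between consecutive values (wrapping around): 21.5°, 22.2°, 39.9°, 276.4°.
Largest gap = 276.4° ⇒ minimal covering band is its complement: 360° − 276.4° = 83.6°.
Band runs from -138.5° eastward to -54.9°.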